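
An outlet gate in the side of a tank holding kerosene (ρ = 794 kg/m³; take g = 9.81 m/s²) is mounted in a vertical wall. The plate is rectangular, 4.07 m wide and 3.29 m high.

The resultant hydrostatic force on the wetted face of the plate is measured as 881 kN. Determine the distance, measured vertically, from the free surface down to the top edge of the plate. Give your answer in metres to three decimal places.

d_top ≈ 6.802 m

γ = ρg = 794 × 9.81 / 1000 = 7.78914 kN/m³.
A = 4.07 × 3.29 = 13.3903 m².
From F = γ·h_c·A, the centroid depth is h_c = 881/(7.78914 × 13.3903) = 8.44688 m.
The centroid lies 3.29/2 = 1.645 m below the top edge, so the top edge sits at h_top = 8.44688 − 1.645 = 6.80188 m below the surface.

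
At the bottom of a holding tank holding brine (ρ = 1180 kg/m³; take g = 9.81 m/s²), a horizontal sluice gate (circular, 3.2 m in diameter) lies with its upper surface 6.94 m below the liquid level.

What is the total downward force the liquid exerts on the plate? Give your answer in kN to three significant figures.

F ≈ 646 kN

γ = ρg = 1180 × 9.81 / 1000 = 11.5758 kN/m³.
The plate is horizontal, so pressure is uniform at p = γ·h = 11.5758 × 6.94 = 80.3361 kN/m².
A = π(1.6)² = 8.04248 m².
F = p·A = 80.3361 × 8.04248 = 646.101 kN.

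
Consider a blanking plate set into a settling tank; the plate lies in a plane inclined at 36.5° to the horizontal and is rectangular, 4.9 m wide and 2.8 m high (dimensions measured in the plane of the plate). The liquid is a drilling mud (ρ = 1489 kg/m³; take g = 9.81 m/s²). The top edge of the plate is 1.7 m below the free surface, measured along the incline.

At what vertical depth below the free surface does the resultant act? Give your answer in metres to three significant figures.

h_p = 1.97 m

γ = ρg = 1489 × 9.81 / 1000 = 14.60709 kN/m³.
Let θ = 36.5° be the plate's angle to the horizontal; measure y along the incline from where the plane meets the free surface. Vertical depth h = y·sinθ with sinθ = 0.594823.
The centroid lies 2.8/2 = 1.4 m below the top edge, so y_c = 1.7 + 1.4 = 3.1 m and h_c = 3.1 × 0.594823 = 1.84395 m.
A = 4.9 × 2.8 = 13.72 m².
Resultant F = γ·h_c·A = 14.60709 × 1.84395 × 13.72 = 369.545 kN.
I_c = b·h³/12 = 4.9 × 2.8³/12 = 8.96373 m⁴.
Centre of pressure: y_p = y_c + I_c/(y_c·A) = 3.1 + 8.96373/(3.1 × 13.72) = 3.1 + 0.210753 = 3.31075 m along the plane.
Vertically, h_p = y_p·sinθ = 3.31075 × 0.594823 = 1.96931 m.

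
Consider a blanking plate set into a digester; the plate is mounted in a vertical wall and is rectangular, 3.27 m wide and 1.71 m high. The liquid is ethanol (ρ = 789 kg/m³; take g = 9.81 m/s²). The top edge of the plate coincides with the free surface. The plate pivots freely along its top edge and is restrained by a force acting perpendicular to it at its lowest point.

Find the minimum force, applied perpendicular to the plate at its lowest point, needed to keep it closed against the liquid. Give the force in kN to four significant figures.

γ = ρg = 789 × 9.81 / 1000 = 7.74009 kN/m³.
The centroid lies 1.71/2 = 0.855 m below the top edge, so the centroid depth is h_c = 0.855 m.
A = 3.27 × 1.71 = 5.5917 m².
Resultant F = γ·h_c·A = 7.74009 × 0.855 × 5.5917 = 37.0046 kN.
I_c = b·h³/12 = 3.27 × 1.71³/12 = 1.36256 m⁴.
Centre of pressure: y_p = y_c + I_c/(y_c·A) = 0.855 + 1.36256/(0.855 × 5.5917) = 0.855 + 0.285001 = 1.14 m along the plane.
The resultant acts 0.855 + 0.285001 = 1.14 m (along the plate) below the hinge at the top edge, so the moment about the hinge is M = F × 1.14 = 37.0046 × 1.14 = 42.1852 kN·m.
A normal force at the bottom, 1.71 m from the hinge, must supply this moment: P = 42.1852/1.71 = 24.6697 kN.

P ≈ 24.67 kN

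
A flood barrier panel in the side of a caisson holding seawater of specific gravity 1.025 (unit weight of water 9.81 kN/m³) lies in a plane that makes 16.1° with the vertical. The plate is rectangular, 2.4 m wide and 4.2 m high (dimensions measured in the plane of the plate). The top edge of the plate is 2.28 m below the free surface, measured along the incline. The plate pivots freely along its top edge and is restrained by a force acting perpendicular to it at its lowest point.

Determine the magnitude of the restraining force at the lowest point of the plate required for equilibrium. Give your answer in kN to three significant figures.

P ≈ 247 kN

γ = 1.025 × 9.81 = 10.05525 kN/m³.
The plate makes 16.1° with the vertical, i.e. θ = 90° − 16.1° = 73.9° to the horizontal. Measuring y along the incline from the free-surface line, vertical depth h = y·sinθ with sinθ = 0.960779.
The centroid lies 4.2/2 = 2.1 m below the top edge, so y_c = 2.28 + 2.1 = 4.38 m and h_c = 4.38 × 0.960779 = 4.20821 m.
A = 2.4 × 4.2 = 10.08 m².
Resultant F = γ·h_c·A = 10.05525 × 4.20821 × 10.08 = 426.531 kN.
I_c = b·h³/12 = 2.4 × 4.2³/12 = 14.8176 m⁴.
Centre of pressure: y_p = y_c + I_c/(y_c·A) = 4.38 + 14.8176/(4.38 × 10.08) = 4.38 + 0.335616 = 4.71562 m along the plane.
The resultant acts 2.1 + 0.335616 = 2.43562 m (along the plate) below the hinge at the top edge, so the moment about the hinge is M = F × 2.43562 = 426.531 × 2.43562 = 1038.87 kN·m.
A normal force at the bottom, 4.2 m from the hinge, must supply this moment: P = 1038.87/4.2 = 247.35 kN.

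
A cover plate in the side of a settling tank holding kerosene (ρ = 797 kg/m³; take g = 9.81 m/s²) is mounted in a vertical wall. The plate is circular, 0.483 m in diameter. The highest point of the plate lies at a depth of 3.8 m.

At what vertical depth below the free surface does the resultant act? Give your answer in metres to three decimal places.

h_p = 4.045 m

γ = ρg = 797 × 9.81 / 1000 = 7.81857 kN/m³.
The centroid is at the centre, 0.2415 m below the top of the plate, so the centroid depth is h_c = 3.8 + 0.2415 = 4.0415 m.
A = π(0.2415)² = 0.183225 m².
Resultant F = γ·h_c·A = 7.81857 × 4.0415 × 0.183225 = 5.78968 kN.
I_c = πr⁴/4 = π × 0.2415⁴/4 = 0.00267152 m⁴.
Centre of pressure: y_p = y_c + I_c/(y_c·A) = 4.0415 + 0.00267152/(4.0415 × 0.183225) = 4.0415 + 0.00360771 = 4.04511 m along the plane.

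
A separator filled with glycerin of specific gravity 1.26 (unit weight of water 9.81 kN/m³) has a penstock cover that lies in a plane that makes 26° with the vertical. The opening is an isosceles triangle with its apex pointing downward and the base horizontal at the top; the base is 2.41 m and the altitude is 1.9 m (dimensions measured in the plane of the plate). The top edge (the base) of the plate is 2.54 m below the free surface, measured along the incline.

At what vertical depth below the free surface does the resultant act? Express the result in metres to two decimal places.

h_p = 2.91 m

γ = 1.26 × 9.81 = 12.3606 kN/m³.
The plate makes 26° with the vertical, i.e. θ = 90° − 26° = 64° to the horizontal. Measuring y along the incline from the free-surface line, vertical depth h = y·sinθ with sinθ = 0.898794.
With the apex down, the centroid sits h/3 = 1.9/3 = 0.633333 m below the base (the top edge), so y_c = 2.54 + 0.633333 = 3.17333 m and h_c = 3.17333 × 0.898794 = 2.85217 m.
A = ½ × 2.41 × 1.9 = 2.2895 m².
Resultant F = γ·h_c·A = 12.3606 × 2.85217 × 2.2895 = 80.7153 kN.
I_c = b·h³/36 = 2.41 × 1.9³/36 = 0.459172 m⁴.
Centre of pressure: y_p = y_c + I_c/(y_c·A) = 3.17333 + 0.459172/(3.17333 × 2.2895) = 3.17333 + 0.0632004 = 3.23653 m along the plane.
Vertically, h_p = y_p·sinθ = 3.23653 × 0.898794 = 2.90897 m.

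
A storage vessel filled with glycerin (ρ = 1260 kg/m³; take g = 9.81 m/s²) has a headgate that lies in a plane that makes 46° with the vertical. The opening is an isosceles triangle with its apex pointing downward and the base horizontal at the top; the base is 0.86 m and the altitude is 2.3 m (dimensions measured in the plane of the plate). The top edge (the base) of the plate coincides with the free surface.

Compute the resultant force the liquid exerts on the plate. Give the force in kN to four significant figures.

γ = ρg = 1260 × 9.81 / 1000 = 12.3606 kN/m³.
The plate makes 46° with the vertical, i.e. θ = 90° − 46° = 44° to the horizontal. Measuring y along the incline from the free-surface line, vertical depth h = y·sinθ with sinθ = 0.694658.
With the apex down, the centroid sits h/3 = 2.3/3 = 0.766667 m below the base (the top edge), so y_c = 0.766667 m and h_c = 0.766667 × 0.694658 = 0.532571 m.
A = ½ × 0.86 × 2.3 = 0.989 m².
Resultant F = γ·h_c·A = 12.3606 × 0.532571 × 0.989 = 6.51049 kN.

F ≈ 6.510 kN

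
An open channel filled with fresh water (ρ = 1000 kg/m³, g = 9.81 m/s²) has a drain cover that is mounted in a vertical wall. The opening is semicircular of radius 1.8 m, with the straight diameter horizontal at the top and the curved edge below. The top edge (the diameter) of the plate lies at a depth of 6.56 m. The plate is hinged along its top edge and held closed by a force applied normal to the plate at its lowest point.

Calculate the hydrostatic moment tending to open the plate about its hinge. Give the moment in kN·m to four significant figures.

γ = ρg = 1000 × 9.81 = 9810 N/m³ = 9.81 kN/m³.
The centroid of a semicircle lies 4r/(3π) = 0.763944 m from the diameter, here below the top edge, so the centroid depth is h_c = 6.56 + 0.763944 = 7.32394 m.
A = πr²/2 = π × 1.8²/2 = 5.08938 m².
Resultant F = γ·h_c·A = 9.81 × 7.32394 × 5.08938 = 365.661 kN.
I_c = (π/8 − 8/(9π))·r⁴ = 0.109757 × 1.8⁴ = 1.15219 m⁴.
Centre of pressure: y_p = y_c + I_c/(y_c·A) = 7.32394 + 1.15219/(7.32394 × 5.08938) = 7.32394 + 0.0309111 = 7.35485 m along the plane.
The resultant acts 0.763944 + 0.0309111 = 0.794855 m (along the plate) below the hinge at the top edge, so the moment about the hinge is M = F × 0.794855 = 365.661 × 0.794855 = 290.647 kN·m.

M ≈ 290.6 kN·m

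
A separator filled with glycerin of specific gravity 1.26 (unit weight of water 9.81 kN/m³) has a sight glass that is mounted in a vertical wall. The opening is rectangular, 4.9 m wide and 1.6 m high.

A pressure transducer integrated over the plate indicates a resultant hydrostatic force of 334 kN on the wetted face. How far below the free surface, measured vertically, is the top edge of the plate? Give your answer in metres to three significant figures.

γ = 1.26 × 9.81 = 12.3606 kN/m³.
A = 4.9 × 1.6 = 7.84 m².
From F = γ·h_c·A, the centroid depth is h_c = 334/(12.3606 × 7.84) = 3.4466 m.
The centroid lies 1.6/2 = 0.8 m below the top edge, so the top edge sits at h_top = 3.4466 − 0.8 = 2.6466 m below the surface.

d_top ≈ 2.65 m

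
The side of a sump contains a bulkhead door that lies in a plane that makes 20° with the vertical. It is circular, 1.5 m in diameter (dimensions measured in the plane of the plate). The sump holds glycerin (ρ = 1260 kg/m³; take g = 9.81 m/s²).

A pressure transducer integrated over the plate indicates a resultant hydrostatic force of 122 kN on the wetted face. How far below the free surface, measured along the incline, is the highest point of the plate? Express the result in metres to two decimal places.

γ = ρg = 1260 × 9.81 / 1000 = 12.3606 kN/m³.
A = π(0.75)² = 1.76715 m².
From F = γ·h_c·A, the centroid depth is h_c = 122/(12.3606 × 1.76715) = 5.5853 m.
The plate makes 20° with the vertical, i.e. θ = 90° − 20° = 70° to the horizontal. Measuring y along the incline from the free-surface line, vertical depth h = y·sinθ with sinθ = 0.939693.
Along the incline, y_c = h_c/sinθ = 5.5853/0.939693 = 5.94375 m.
The centroid is at the centre, 0.75 m below the top of the plate, so the highest point sits at y_top = 5.94375 − 0.75 = 5.19375 m along the incline.

y_top ≈ 5.19 m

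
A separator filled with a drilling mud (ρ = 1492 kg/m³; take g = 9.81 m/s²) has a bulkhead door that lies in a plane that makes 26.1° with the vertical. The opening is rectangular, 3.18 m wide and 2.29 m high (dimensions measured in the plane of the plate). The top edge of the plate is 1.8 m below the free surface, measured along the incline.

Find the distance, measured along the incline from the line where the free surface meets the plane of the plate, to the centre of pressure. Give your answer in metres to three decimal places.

y_p = 3.093 m

γ = ρg = 1492 × 9.81 / 1000 = 14.63652 kN/m³.
The plate makes 26.1° with the vertical, i.e. θ = 90° − 26.1° = 63.9° to the horizontal. Measuring y along the incline from the free-surface line, vertical depth h = y·sinθ with sinθ = 0.898028.
The centroid lies 2.29/2 = 1.145 m below the top edge, so y_c = 1.8 + 1.145 = 2.945 m and h_c = 2.945 × 0.898028 = 2.64469 m.
A = 3.18 × 2.29 = 7.2822 m².
Resultant F = γ·h_c·A = 14.63652 × 2.64469 × 7.2822 = 281.887 kN.
I_c = b·h³/12 = 3.18 × 2.29³/12 = 3.18238 m⁴.
Centre of pressure: y_p = y_c + I_c/(y_c·A) = 2.945 + 3.18238/(2.945 × 7.2822) = 2.945 + 0.14839 = 3.09339 m along the plane.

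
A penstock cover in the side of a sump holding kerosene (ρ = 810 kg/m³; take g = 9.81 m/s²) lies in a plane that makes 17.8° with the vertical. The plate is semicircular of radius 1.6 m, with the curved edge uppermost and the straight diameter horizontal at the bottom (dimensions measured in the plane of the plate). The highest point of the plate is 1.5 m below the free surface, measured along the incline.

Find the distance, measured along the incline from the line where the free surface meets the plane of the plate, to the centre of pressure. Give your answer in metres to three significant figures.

γ = ρg = 810 × 9.81 / 1000 = 7.9461 kN/m³.
The plate makes 17.8° with the vertical, i.e. θ = 90° − 17.8° = 72.2° to the horizontal. Measuring y along the incline from the free-surface line, vertical depth h = y·sinθ with sinθ = 0.952129.
The centroid lies 4r/(3π) = 0.679061 m above the diameter, so r − 4r/(3π) = 1.6 − 0.679061 = 0.920939 m below the topmost point, so y_c = 1.5 + 0.920939 = 2.42094 m and h_c = 2.42094 × 0.952129 = 2.30505 m.
A = πr²/2 = π × 1.6²/2 = 4.02124 m².
Resultant F = γ·h_c·A = 7.9461 × 2.30505 × 4.02124 = 73.6537 kN.
I_c = (π/8 − 8/(9π))·r⁴ = 0.109757 × 1.6⁴ = 0.719303 m⁴.
Centre of pressure: y_p = y_c + I_c/(y_c·A) = 2.42094 + 0.719303/(2.42094 × 4.02124) = 2.42094 + 0.073887 = 2.49483 m along the plane.

y_p = 2.49 m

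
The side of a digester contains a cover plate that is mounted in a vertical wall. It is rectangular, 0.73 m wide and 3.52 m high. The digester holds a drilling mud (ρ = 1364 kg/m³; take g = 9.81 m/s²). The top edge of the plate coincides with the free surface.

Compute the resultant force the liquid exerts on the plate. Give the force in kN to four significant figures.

F ≈ 60.51 kN

γ = ρg = 1364 × 9.81 / 1000 = 13.38084 kN/m³.
The centroid lies 3.52/2 = 1.76 m below the top edge, so the centroid depth is h_c = 1.76 m.
A = 0.73 × 3.52 = 2.5696 m².
Resultant F = γ·h_c·A = 13.38084 × 1.76 × 2.5696 = 60.5148 kN.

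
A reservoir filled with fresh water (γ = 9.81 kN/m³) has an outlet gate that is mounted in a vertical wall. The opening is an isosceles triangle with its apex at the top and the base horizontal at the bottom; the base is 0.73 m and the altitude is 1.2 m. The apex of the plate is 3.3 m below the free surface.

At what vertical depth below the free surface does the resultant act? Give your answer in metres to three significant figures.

h_p = 4.12 m

γ = 9.81 kN/m³.
With the apex up, the centroid sits 2h/3 = 2 × 1.2/3 = 0.8 m below the apex, so the centroid depth is h_c = 3.3 + 0.8 = 4.1 m.
A = ½ × 0.73 × 1.2 = 0.438 m².
Resultant F = γ·h_c·A = 9.81 × 4.1 × 0.438 = 17.6168 kN.
I_c = b·h³/36 = 0.73 × 1.2³/36 = 0.03504 m⁴.
Centre of pressure: y_p = y_c + I_c/(y_c·A) = 4.1 + 0.03504/(4.1 × 0.438) = 4.1 + 0.0195122 = 4.11951 m along the plane.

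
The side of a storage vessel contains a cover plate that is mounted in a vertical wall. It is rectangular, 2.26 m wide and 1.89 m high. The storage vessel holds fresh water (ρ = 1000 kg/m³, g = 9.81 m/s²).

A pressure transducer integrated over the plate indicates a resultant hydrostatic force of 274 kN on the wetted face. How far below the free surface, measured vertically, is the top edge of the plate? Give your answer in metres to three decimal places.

d_top ≈ 5.594 m

γ = ρg = 1000 × 9.81 = 9810 N/m³ = 9.81 kN/m³.
A = 2.26 × 1.89 = 4.2714 m².
From F = γ·h_c·A, the centroid depth is h_c = 274/(9.81 × 4.2714) = 6.539 m.
The centroid lies 1.89/2 = 0.945 m below the top edge, so the top edge sits at h_top = 6.539 − 0.945 = 5.594 m below the surface.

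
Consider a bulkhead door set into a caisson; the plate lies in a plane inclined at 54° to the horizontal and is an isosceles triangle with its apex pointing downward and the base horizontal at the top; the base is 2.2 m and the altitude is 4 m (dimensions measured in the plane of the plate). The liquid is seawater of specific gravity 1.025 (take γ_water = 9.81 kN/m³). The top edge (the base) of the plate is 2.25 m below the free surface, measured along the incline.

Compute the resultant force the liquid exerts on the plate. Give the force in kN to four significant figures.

γ = 1.025 × 9.81 = 10.05525 kN/m³.
Let θ = 54° be the plate's angle to the horizontal; measure y along the incline from where the plane meets the free surface. Vertical depth h = y·sinθ with sinθ = 0.809017.
With the apex down, the centroid sits h/3 = 4/3 = 1.33333 m below the base (the top edge), so y_c = 2.25 + 1.33333 = 3.58333 m and h_c = 3.58333 × 0.809017 = 2.89897 m.
A = ½ × 2.2 × 4 = 4.4 m².
Resultant F = γ·h_c·A = 10.05525 × 2.89897 × 4.4 = 128.259 kN.

F ≈ 128.3 kN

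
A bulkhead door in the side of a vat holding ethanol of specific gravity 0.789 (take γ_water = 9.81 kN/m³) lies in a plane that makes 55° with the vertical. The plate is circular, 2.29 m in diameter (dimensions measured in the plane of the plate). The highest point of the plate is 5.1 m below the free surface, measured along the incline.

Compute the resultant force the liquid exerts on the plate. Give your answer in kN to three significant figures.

γ = 0.789 × 9.81 = 7.74009 kN/m³.
The plate makes 55° with the vertical, i.e. θ = 90° − 55° = 35° to the horizontal. Measuring y along the incline from the free-surface line, vertical depth h = y·sinθ with sinθ = 0.573576.
The centroid is at the centre, 1.145 m below the top of the plate, so y_c = 5.1 + 1.145 = 6.245 m and h_c = 6.245 × 0.573576 = 3.58198 m.
A = π(1.145)² = 4.11871 m².
Resultant F = γ·h_c·A = 7.74009 × 3.58198 × 4.11871 = 114.191 kN.

F ≈ 114 kN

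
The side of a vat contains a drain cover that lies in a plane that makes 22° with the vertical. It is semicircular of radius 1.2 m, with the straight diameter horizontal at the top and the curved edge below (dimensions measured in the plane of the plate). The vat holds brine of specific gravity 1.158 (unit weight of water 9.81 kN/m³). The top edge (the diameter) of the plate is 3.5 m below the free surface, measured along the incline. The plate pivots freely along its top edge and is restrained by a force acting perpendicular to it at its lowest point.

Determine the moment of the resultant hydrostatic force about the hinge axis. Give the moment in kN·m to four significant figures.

γ = 1.158 × 9.81 = 11.35998 kN/m³.
The plate makes 22° with the vertical, i.e. θ = 90° − 22° = 68° to the horizontal. Measuring y along the incline from the free-surface line, vertical depth h = y·sinθ with sinθ = 0.927184.
The centroid of a semicircle lies 4r/(3π) = 0.509296 m from the diameter, here below the top edge, so y_c = 3.5 + 0.509296 = 4.0093 m and h_c = 4.0093 × 0.927184 = 3.71736 m.
A = πr²/2 = π × 1.2²/2 = 2.26195 m².
Resultant F = γ·h_c·A = 11.35998 × 3.71736 × 2.26195 = 95.5202 kN.
I_c = (π/8 − 8/(9π))·r⁴ = 0.109757 × 1.2⁴ = 0.227592 m⁴.
Centre of pressure: y_p = y_c + I_c/(y_c·A) = 4.0093 + 0.227592/(4.0093 × 2.26195) = 4.0093 + 0.0250961 = 4.0344 m along the plane.
The resultant acts 0.509296 + 0.0250961 = 0.534392 m (along the plate) below the hinge at the top edge, so the moment about the hinge is M = F × 0.534392 = 95.5202 × 0.534392 = 51.0452 kN·m.

M ≈ 51.05 kN·m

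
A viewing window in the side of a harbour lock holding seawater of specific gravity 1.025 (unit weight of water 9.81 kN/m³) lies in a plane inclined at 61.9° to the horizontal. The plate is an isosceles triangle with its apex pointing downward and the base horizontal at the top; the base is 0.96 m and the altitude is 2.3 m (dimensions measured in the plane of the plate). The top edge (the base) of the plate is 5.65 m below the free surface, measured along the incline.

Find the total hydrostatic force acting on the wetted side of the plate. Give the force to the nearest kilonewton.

F ≈ 63 kN

γ = 1.025 × 9.81 = 10.05525 kN/m³.
Let θ = 61.9° be the plate's angle to the horizontal; measure y along the incline from where the plane meets the free surface. Vertical depth h = y·sinθ with sinθ = 0.882127.
With the apex down, the centroid sits h/3 = 2.3/3 = 0.766667 m below the base (the top edge), so y_c = 5.65 + 0.766667 = 6.41667 m and h_c = 6.41667 × 0.882127 = 5.66032 m.
A = ½ × 0.96 × 2.3 = 1.104 m².
Resultant F = γ·h_c·A = 10.05525 × 5.66032 × 1.104 = 62.8352 kN.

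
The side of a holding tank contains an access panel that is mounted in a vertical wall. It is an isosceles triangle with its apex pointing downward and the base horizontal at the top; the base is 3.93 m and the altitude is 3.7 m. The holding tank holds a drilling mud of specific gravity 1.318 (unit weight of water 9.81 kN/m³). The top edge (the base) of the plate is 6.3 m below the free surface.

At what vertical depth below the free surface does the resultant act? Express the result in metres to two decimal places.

h_p = 7.63 m

γ = 1.318 × 9.81 = 12.92958 kN/m³.
With the apex down, the centroid sits h/3 = 3.7/3 = 1.23333 m below the base (the top edge), so the centroid depth is h_c = 6.3 + 1.23333 = 7.53333 m.
A = ½ × 3.93 × 3.7 = 7.2705 m².
Resultant F = γ·h_c·A = 12.92958 × 7.53333 × 7.2705 = 708.167 kN.
I_c = b·h³/36 = 3.93 × 3.7³/36 = 5.52962 m⁴.
Centre of pressure: y_p = y_c + I_c/(y_c·A) = 7.53333 + 5.52962/(7.53333 × 7.2705) = 7.53333 + 0.100959 = 7.63429 m along the plane.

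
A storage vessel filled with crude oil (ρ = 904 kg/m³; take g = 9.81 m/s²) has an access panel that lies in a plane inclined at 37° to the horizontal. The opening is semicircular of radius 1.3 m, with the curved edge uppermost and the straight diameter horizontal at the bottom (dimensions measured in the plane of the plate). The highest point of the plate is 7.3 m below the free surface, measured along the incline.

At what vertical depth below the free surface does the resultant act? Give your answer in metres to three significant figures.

γ = ρg = 904 × 9.81 / 1000 = 8.86824 kN/m³.
Let θ = 37° be the plate's angle to the horizontal; measure y along the incline from where the plane meets the free surface. Vertical depth h = y·sinθ with sinθ = 0.601815.
The centroid lies 4r/(3π) = 0.551737 m above the diameter, so r − 4r/(3π) = 1.3 − 0.551737 = 0.748263 m below the topmost point, so y_c = 7.3 + 0.748263 = 8.04826 m and h_c = 8.04826 × 0.601815 = 4.84356 m.
A = πr²/2 = π × 1.3²/2 = 2.65465 m².
Resultant F = γ·h_c·A = 8.86824 × 4.84356 × 2.65465 = 114.027 kN.
I_c = (π/8 − 8/(9π))·r⁴ = 0.109757 × 1.3⁴ = 0.313477 m⁴.
Centre of pressure: y_p = y_c + I_c/(y_c·A) = 8.04826 + 0.313477/(8.04826 × 2.65465) = 8.04826 + 0.0146722 = 8.06293 m along the plane.
Vertically, h_p = y_p·sinθ = 8.06293 × 0.601815 = 4.85239 m.

h_p = 4.85 m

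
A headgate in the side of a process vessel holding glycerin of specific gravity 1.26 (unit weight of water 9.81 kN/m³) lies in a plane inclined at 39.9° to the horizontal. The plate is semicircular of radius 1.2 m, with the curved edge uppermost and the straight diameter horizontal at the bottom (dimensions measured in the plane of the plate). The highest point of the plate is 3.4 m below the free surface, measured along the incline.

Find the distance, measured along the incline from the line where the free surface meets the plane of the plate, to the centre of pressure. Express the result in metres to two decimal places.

γ = 1.26 × 9.81 = 12.3606 kN/m³.
Let θ = 39.9° be the plate's angle to the horizontal; measure y along the incline from where the plane meets the free surface. Vertical depth h = y·sinθ with sinθ = 0.641450.
The centroid lies 4r/(3π) = 0.509296 m above the diameter, so r − 4r/(3π) = 1.2 − 0.509296 = 0.690704 m below the topmost point, so y_c = 3.4 + 0.690704 = 4.0907 m and h_c = 4.0907 × 0.641450 = 2.62398 m.
A = πr²/2 = π × 1.2²/2 = 2.26195 m².
Resultant F = γ·h_c·A = 12.3606 × 2.62398 × 2.26195 = 73.364 kN.
I_c = (π/8 − 8/(9π))·r⁴ = 0.109757 × 1.2⁴ = 0.227592 m⁴.
Centre of pressure: y_p = y_c + I_c/(y_c·A) = 4.0907 + 0.227592/(4.0907 × 2.26195) = 4.0907 + 0.0245967 = 4.1153 m along the plane.

y_p = 4.12 m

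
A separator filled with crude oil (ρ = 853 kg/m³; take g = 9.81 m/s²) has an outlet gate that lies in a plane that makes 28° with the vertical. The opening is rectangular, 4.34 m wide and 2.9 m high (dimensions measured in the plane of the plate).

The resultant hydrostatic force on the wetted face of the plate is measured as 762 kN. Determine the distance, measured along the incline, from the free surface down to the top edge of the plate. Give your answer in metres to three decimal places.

y_top ≈ 6.744 m

γ = ρg = 853 × 9.81 / 1000 = 8.36793 kN/m³.
A = 4.34 × 2.9 = 12.586 m².
From F = γ·h_c·A, the centroid depth is h_c = 762/(8.36793 × 12.586) = 7.23518 m.
The plate makes 28° with the vertical, i.e. θ = 90° − 28° = 62° to the horizontal. Measuring y along the incline from the free-surface line, vertical depth h = y·sinθ with sinθ = 0.882948.
Along the incline, y_c = h_c/sinθ = 7.23518/0.882948 = 8.19434 m.
The centroid lies 2.9/2 = 1.45 m below the top edge, so the top edge sits at y_top = 8.19434 − 1.45 = 6.74434 m along the incline.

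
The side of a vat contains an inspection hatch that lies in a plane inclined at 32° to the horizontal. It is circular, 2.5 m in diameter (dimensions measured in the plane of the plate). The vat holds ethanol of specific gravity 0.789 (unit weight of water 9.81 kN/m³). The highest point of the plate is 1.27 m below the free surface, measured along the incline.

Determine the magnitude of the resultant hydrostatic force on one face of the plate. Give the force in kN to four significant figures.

F ≈ 50.74 kN

γ = 0.789 × 9.81 = 7.74009 kN/m³.
Let θ = 32° be the plate's angle to the horizontal; measure y along the incline from where the plane meets the free surface. Vertical depth h = y·sinθ with sinθ = 0.529919.
The centroid is at the centre, 1.25 m below the top of the plate, so y_c = 1.27 + 1.25 = 2.52 m and h_c = 2.52 × 0.529919 = 1.3354 m.
A = π(1.25)² = 4.90874 m².
Resultant F = γ·h_c·A = 7.74009 × 1.3354 × 4.90874 = 50.7373 kN.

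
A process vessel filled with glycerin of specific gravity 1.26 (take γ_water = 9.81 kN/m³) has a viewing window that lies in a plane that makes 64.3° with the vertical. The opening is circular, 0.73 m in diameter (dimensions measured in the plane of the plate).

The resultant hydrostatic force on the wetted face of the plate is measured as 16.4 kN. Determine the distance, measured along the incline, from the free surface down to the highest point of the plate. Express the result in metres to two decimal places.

y_top ≈ 6.95 m

γ = 1.26 × 9.81 = 12.3606 kN/m³.
A = π(0.365)² = 0.418539 m².
From F = γ·h_c·A, the centroid depth is h_c = 16.4/(12.3606 × 0.418539) = 3.17007 m.
The plate makes 64.3° with the vertical, i.e. θ = 90° − 64.3° = 25.7° to the horizontal. Measuring y along the incline from the free-surface line, vertical depth h = y·sinθ with sinθ = 0.433659.
Along the incline, y_c = h_c/sinθ = 3.17007/0.433659 = 7.31005 m.
The centroid is at the centre, 0.365 m below the top of the plate, so the highest point sits at y_top = 7.31005 − 0.365 = 6.94505 m along the incline.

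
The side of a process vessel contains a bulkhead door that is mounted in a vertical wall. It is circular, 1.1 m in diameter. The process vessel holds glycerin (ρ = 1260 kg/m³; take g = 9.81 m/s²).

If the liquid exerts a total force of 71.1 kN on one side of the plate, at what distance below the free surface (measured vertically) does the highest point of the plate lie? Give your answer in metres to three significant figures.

γ = ρg = 1260 × 9.81 / 1000 = 12.3606 kN/m³.
A = π(0.55)² = 0.950332 m².
From F = γ·h_c·A, the centroid depth is h_c = 71.1/(12.3606 × 0.950332) = 6.05278 m.
The centroid is at the centre, 0.55 m below the top of the plate, so the highest point sits at h_top = 6.05278 − 0.55 = 5.50278 m below the surface.

d_top ≈ 5.50 m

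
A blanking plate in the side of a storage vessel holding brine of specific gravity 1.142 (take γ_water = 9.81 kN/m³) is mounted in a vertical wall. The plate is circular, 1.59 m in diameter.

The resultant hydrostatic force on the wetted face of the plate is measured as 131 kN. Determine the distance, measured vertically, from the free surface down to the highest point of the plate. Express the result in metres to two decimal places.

γ = 1.142 × 9.81 = 11.20302 kN/m³.
A = π(0.795)² = 1.98557 m².
From F = γ·h_c·A, the centroid depth is h_c = 131/(11.20302 × 1.98557) = 5.88913 m.
The centroid is at the centre, 0.795 m below the top of the plate, so the highest point sits at h_top = 5.88913 − 0.795 = 5.09413 m below the surface.

d_top ≈ 5.09 m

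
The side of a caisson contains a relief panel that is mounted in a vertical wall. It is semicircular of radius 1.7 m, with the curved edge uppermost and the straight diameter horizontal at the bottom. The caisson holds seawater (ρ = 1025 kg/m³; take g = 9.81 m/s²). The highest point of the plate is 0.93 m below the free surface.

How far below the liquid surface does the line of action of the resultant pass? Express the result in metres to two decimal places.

γ = ρg = 1025 × 9.81 / 1000 = 10.05525 kN/m³.
The centroid lies 4r/(3π) = 0.721502 m above the diameter, so r − 4r/(3π) = 1.7 − 0.721502 = 0.978498 m below the topmost point, so the centroid depth is h_c = 0.93 + 0.978498 = 1.9085 m.
A = πr²/2 = π × 1.7²/2 = 4.5396 m².
Resultant F = γ·h_c·A = 10.05525 × 1.9085 × 4.5396 = 87.1169 kN.
I_c = (π/8 − 8/(9π))·r⁴ = 0.109757 × 1.7⁴ = 0.916701 m⁴.
Centre of pressure: y_p = y_c + I_c/(y_c·A) = 1.9085 + 0.916701/(1.9085 × 4.5396) = 1.9085 + 0.105808 = 2.01431 m along the plane.

h_p = 2.01 m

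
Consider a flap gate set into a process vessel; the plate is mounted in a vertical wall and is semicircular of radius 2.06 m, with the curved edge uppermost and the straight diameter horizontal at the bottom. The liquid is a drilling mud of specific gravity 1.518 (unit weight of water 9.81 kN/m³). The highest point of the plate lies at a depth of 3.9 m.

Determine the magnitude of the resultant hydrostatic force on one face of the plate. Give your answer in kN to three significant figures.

γ = 1.518 × 9.81 = 14.89158 kN/m³.
The centroid lies 4r/(3π) = 0.874291 m above the diameter, so r − 4r/(3π) = 2.06 − 0.874291 = 1.18571 m below the topmost point, so the centroid depth is h_c = 3.9 + 1.18571 = 5.08571 m.
A = πr²/2 = π × 2.06²/2 = 6.66583 m².
Resultant F = γ·h_c·A = 14.89158 × 5.08571 × 6.66583 = 504.832 kN.

F ≈ 505 kN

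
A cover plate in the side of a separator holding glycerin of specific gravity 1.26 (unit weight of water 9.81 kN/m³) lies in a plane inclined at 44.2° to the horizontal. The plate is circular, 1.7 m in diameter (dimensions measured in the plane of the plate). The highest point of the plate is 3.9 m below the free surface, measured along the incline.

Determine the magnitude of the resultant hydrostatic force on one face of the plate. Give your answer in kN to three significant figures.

γ = 1.26 × 9.81 = 12.3606 kN/m³.
Let θ = 44.2° be the plate's angle to the horizontal; measure y along the incline from where the plane meets the free surface. Vertical depth h = y·sinθ with sinθ = 0.697165.
The centroid is at the centre, 0.85 m below the top of the plate, so y_c = 3.9 + 0.85 = 4.75 m and h_c = 4.75 × 0.697165 = 3.31153 m.
A = π(0.85)² = 2.2698 m².
Resultant F = γ·h_c·A = 12.3606 × 3.31153 × 2.2698 = 92.9086 kN.

F ≈ 92.9 kN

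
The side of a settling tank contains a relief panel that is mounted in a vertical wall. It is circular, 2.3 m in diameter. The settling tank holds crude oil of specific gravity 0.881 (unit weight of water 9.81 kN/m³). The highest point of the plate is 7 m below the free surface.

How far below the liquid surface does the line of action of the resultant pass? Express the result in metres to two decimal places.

γ = 0.881 × 9.81 = 8.64261 kN/m³.
The centroid is at the centre, 1.15 m below the top of the plate, so the centroid depth is h_c = 7 + 1.15 = 8.15 m.
A = π(1.15)² = 4.15476 m².
Resultant F = γ·h_c·A = 8.64261 × 8.15 × 4.15476 = 292.65 kN.
I_c = πr⁴/4 = π × 1.15⁴/4 = 1.37367 m⁴.
Centre of pressure: y_p = y_c + I_c/(y_c·A) = 8.15 + 1.37367/(8.15 × 4.15476) = 8.15 + 0.0405676 = 8.19057 m along the plane.

h_p = 8.19 m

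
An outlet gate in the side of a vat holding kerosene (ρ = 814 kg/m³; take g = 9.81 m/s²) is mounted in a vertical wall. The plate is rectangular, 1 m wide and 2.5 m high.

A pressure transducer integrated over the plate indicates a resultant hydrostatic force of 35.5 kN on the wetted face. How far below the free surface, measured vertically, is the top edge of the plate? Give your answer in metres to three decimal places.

γ = ρg = 814 × 9.81 / 1000 = 7.98534 kN/m³.
A = 1 × 2.5 = 2.5 m².
From F = γ·h_c·A, the centroid depth is h_c = 35.5/(7.98534 × 2.5) = 1.77826 m.
The centroid lies 2.5/2 = 1.25 m below the top edge, so the top edge sits at h_top = 1.77826 − 1.25 = 0.52826 m below the surface.

d_top ≈ 0.528 m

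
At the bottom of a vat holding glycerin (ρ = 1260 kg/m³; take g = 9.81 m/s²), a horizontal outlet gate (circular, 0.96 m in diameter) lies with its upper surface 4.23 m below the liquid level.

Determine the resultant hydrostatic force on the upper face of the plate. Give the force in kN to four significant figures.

F ≈ 37.85 kN

γ = ρg = 1260 × 9.81 / 1000 = 12.3606 kN/m³.
The plate is horizontal, so pressure is uniform at p = γ·h = 12.3606 × 4.23 = 52.2853 kN/m².
A = π(0.48)² = 0.723823 m².
F = p·A = 52.2853 × 0.723823 = 37.8453 kN.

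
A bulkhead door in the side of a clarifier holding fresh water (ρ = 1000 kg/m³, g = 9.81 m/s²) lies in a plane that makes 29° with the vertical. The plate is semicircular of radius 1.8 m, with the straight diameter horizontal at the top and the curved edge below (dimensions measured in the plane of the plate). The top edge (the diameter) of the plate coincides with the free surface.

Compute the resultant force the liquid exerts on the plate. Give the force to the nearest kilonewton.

γ = ρg = 1000 × 9.81 = 9810 N/m³ = 9.81 kN/m³.
The plate makes 29° with the vertical, i.e. θ = 90° − 29° = 61° to the horizontal. Measuring y along the incline from the free-surface line, vertical depth h = y·sinθ with sinθ = 0.874620.
The centroid of a semicircle lies 4r/(3π) = 0.763944 m from the diameter, here below the top edge, so y_c = 0.763944 m and h_c = 0.763944 × 0.874620 = 0.668161 m.
A = πr²/2 = π × 1.8²/2 = 5.08938 m².
Resultant F = γ·h_c·A = 9.81 × 0.668161 × 5.08938 = 33.3592 kN.

F ≈ 33 kN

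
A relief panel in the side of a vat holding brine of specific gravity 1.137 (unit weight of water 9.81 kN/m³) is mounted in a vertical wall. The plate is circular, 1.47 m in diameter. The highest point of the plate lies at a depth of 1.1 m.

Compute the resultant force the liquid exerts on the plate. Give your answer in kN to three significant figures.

γ = 1.137 × 9.81 = 11.15397 kN/m³.
The centroid is at the centre, 0.735 m below the top of the plate, so the centroid depth is h_c = 1.1 + 0.735 = 1.835 m.
A = π(0.735)² = 1.69717 m².
Resultant F = γ·h_c·A = 11.15397 × 1.835 × 1.69717 = 34.7369 kN.

F ≈ 34.7 kN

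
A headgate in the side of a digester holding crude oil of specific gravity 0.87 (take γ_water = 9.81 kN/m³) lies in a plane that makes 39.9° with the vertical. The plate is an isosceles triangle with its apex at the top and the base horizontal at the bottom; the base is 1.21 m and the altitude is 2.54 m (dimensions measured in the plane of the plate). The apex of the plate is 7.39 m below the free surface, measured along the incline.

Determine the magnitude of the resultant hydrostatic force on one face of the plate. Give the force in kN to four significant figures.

γ = 0.87 × 9.81 = 8.5347 kN/m³.
The plate makes 39.9° with the vertical, i.e. θ = 90° − 39.9° = 50.1° to the horizontal. Measuring y along the incline from the free-surface line, vertical depth h = y·sinθ with sinθ = 0.767165.
With the apex up, the centroid sits 2h/3 = 2 × 2.54/3 = 1.69333 m below the apex, so y_c = 7.39 + 1.69333 = 9.08333 m and h_c = 9.08333 × 0.767165 = 6.96841 m.
A = ½ × 1.21 × 2.54 = 1.5367 m².
Resultant F = γ·h_c·A = 8.5347 × 6.96841 × 1.5367 = 91.3926 kN.

F ≈ 91.39 kN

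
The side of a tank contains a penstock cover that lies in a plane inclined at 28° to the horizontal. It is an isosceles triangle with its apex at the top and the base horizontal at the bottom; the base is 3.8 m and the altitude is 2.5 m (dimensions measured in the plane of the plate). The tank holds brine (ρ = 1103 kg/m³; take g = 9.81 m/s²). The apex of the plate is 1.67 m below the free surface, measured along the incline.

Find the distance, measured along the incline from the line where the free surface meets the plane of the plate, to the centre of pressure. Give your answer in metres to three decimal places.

y_p = 3.441 m

γ = ρg = 1103 × 9.81 / 1000 = 10.82043 kN/m³.
Let θ = 28° be the plate's angle to the horizontal; measure y along the incline from where the plane meets the free surface. Vertical depth h = y·sinθ with sinθ = 0.469472.
With the apex up, the centroid sits 2h/3 = 2 × 2.5/3 = 1.66667 m below the apex, so y_c = 1.67 + 1.66667 = 3.33667 m and h_c = 3.33667 × 0.469472 = 1.56647 m.
A = ½ × 3.8 × 2.5 = 4.75 m².
Resultant F = γ·h_c·A = 10.82043 × 1.56647 × 4.75 = 80.5119 kN.
I_c = b·h³/36 = 3.8 × 2.5³/36 = 1.64931 m⁴.
Centre of pressure: y_p = y_c + I_c/(y_c·A) = 3.33667 + 1.64931/(3.33667 × 4.75) = 3.33667 + 0.104063 = 3.44073 m along the plane.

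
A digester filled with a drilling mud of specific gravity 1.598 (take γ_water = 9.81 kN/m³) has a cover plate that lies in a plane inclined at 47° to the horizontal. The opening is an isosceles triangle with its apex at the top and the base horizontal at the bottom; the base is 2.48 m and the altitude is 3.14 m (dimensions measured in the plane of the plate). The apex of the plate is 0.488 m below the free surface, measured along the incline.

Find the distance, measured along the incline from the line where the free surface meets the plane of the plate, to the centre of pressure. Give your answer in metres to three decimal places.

y_p = 2.794 m

γ = 1.598 × 9.81 = 15.67638 kN/m³.
Let θ = 47° be the plate's angle to the horizontal; measure y along the incline from where the plane meets the free surface. Vertical depth h = y·sinθ with sinθ = 0.731354.
With the apex up, the centroid sits 2h/3 = 2 × 3.14/3 = 2.09333 m below the apex, so y_c = 0.488 + 2.09333 = 2.58133 m and h_c = 2.58133 × 0.731354 = 1.88787 m.
A = ½ × 2.48 × 3.14 = 3.8936 m².
Resultant F = γ·h_c·A = 15.67638 × 1.88787 × 3.8936 = 115.231 kN.
I_c = b·h³/36 = 2.48 × 3.14³/36 = 2.13274 m⁴.
Centre of pressure: y_p = y_c + I_c/(y_c·A) = 2.58133 + 2.13274/(2.58133 × 3.8936) = 2.58133 + 0.212199 = 2.79353 m along the plane.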